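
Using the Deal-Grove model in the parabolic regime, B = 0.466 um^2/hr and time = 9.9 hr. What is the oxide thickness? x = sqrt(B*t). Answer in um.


Step 1: Compute B*t = 0.466 * 9.9 = 4.6134
Step 2: x = sqrt(4.6134)
x = 2.148 um


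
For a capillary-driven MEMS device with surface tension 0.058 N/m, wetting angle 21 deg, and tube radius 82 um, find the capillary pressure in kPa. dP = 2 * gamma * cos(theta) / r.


Step 1: cos(21 deg) = 0.9336
Step 2: Convert r to m: r = 82e-6 m
Step 3: dP = 2 * 0.058 * 0.9336 / 82e-6 = 1320.7 Pa
Step 4: Convert Pa to kPa (divide by 1000).
dP = 1.32 kPa


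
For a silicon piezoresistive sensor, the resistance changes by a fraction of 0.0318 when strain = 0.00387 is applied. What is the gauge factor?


Step 1: Identify values.
dR/R = 0.0318, strain = 0.00387
Step 2: GF = (dR/R) / strain = 0.0318 / 0.00387
GF = 8.2


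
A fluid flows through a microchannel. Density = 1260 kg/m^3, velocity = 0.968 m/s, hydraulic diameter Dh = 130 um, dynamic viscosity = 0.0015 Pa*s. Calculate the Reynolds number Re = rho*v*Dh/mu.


Step 1: Convert Dh to meters: Dh = 130e-6 m
Step 2: Re = rho * v * Dh / mu
Re = 1260 * 0.968 * 130e-6 / 0.0015
Re = 105.706


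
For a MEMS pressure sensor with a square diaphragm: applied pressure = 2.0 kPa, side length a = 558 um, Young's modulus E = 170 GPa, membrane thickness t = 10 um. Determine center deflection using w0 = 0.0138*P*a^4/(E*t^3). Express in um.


Step 1: Convert pressure to compatible units (E is in GPa, so P in GPa).
P = 2.0 kPa = 2.0e-6 GPa
Step 2: Compute numerator: 0.0138 * P * a^4.
a^4 = 558^4 = 96947540496
numerator = 0.0138 * 2.0e-6 * 96947540496 = 2.6758e+03
Step 3: Compute denominator: E * t^3 = 170 * 10^3 = 170000
Step 4: w0 = numerator / denominator = 2.6758e+03 / 170000 = 0.0157 um


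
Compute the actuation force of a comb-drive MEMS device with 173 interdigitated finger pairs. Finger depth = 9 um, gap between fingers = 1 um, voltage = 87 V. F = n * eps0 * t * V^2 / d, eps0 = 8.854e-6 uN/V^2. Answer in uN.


Step 1: Parameters: n=173, eps0=8.854e-6 uN/V^2, t=9 um, V=87 V, d=1 um
Step 2: V^2 = 7569
Step 3: F = 173 * 8.854e-6 * 9 * 7569 / 1
F = 104.344 uN


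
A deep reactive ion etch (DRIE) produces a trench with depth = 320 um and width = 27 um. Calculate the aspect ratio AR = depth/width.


Step 1: AR = depth / width
Step 2: AR = 320 / 27
AR = 11.9


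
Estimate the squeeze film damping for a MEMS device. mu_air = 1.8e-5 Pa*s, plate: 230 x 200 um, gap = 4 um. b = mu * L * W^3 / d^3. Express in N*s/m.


Step 1: Convert to SI.
L = 230e-6 m, W = 200e-6 m, d = 4e-6 m
Step 2: W^3 = (200e-6)^3 = 8.00e-12 m^3
Step 3: d^3 = (4e-6)^3 = 6.40e-17 m^3
Step 4: b = 1.8e-5 * 230e-6 * 8.00e-12 / 6.40e-17
b = 5.17e-04 N*s/m


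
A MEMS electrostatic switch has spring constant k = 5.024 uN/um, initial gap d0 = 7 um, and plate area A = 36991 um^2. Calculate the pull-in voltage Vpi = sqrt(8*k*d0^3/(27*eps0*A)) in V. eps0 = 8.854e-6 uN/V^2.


Step 1: Compute numerator: 8 * k * d0^3 = 8 * 5.024 * 7^3 = 13785.856
Step 2: Compute denominator: 27 * eps0 * A = 27 * 8.854e-6 * 36991 = 8.842994
Step 3: Vpi = sqrt(13785.856 / 8.842994)
Vpi = 39.48 V


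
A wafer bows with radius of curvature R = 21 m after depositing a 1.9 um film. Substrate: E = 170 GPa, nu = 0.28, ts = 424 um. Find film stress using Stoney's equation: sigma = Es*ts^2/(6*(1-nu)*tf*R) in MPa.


Step 1: Compute numerator: Es * ts^2 = 170 * 424^2 = 30561920 (GPa*um^2)
Step 2: Compute denominator (R in um): 6*(1-nu)*tf*R = 6*0.72*1.9*21e6 = 172368000.0 (um^2)
Step 3: sigma (GPa) = 30561920 / 172368000.0 = 1.77306e-01 GPa
Step 4: Convert to MPa (x1000): sigma = 177.3 MPa


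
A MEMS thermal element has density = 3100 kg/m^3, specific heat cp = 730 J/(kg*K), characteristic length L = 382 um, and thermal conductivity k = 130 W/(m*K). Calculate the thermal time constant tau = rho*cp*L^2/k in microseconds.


Step 1: Convert L to m: L = 382e-6 m
Step 2: L^2 = (382e-6)^2 = 1.45924e-07 m^2
Step 3: tau = 3100 * 730 * 1.45924e-07 / 130 = 2.5402e-03 s
Step 4: Convert to microseconds (multiply by 1e6).
tau = 2540.2 us


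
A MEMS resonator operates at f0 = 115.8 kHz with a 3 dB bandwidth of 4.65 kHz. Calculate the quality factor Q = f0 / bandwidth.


Step 1: Q = f0 / bandwidth
Step 2: Q = 115.8 / 4.65
Q = 24.9


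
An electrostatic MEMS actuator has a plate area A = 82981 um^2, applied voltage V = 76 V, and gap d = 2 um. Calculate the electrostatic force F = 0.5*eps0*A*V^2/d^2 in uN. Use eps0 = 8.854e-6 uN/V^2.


Step 1: Identify parameters.
eps0 = 8.854e-6 uN/V^2, A = 82981 um^2, V = 76 V, d = 2 um
Step 2: Compute V^2 = 76^2 = 5776
Step 3: Compute d^2 = 2^2 = 4
Step 4: F = 0.5 * 8.854e-6 * 82981 * 5776 / 4
F = 530.463 uN


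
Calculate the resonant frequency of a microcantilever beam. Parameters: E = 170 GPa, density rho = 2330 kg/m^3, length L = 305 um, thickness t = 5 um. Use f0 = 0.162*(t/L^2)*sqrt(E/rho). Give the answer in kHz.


Step 1: Convert units to SI.
t_SI = 5e-6 m, L_SI = 305e-6 m
Step 2: Calculate sqrt(E/rho).
sqrt(170e9 / 2330) = 8541.74 m/s
Step 3: Compute f0.
f0 = 0.162 * 5e-6 / (305e-6)^2 * 8541.74 = 74375.8 Hz = 74.38 kHz


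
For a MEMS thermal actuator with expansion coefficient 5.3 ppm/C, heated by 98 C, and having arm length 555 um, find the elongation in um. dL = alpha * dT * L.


Step 1: Convert CTE: alpha = 5.3 ppm/C = 5.3e-6 /C
Step 2: dL = 5.3e-6 * 98 * 555
dL = 0.2883 um


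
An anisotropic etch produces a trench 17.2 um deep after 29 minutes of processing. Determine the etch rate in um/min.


Step 1: Etch rate = depth / time
Step 2: rate = 17.2 / 29
rate = 0.593 um/min


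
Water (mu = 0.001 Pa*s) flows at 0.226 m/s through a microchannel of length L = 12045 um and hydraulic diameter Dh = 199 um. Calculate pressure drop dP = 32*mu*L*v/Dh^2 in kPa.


Step 1: Convert to SI: L = 12045e-6 m, Dh = 199e-6 m
Step 2: dP = 32 * 0.001 * 12045e-6 * 0.226 / (199e-6)^2
Step 3: dP = 2199.68 Pa
Step 4: Convert to kPa: dP = 2.2 kPa


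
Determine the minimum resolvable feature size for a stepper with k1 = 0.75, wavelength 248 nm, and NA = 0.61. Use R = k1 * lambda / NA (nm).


Step 1: Identify values: k1 = 0.75, lambda = 248 nm, NA = 0.61
Step 2: R = k1 * lambda / NA
R = 0.75 * 248 / 0.61
R = 304.9 nm


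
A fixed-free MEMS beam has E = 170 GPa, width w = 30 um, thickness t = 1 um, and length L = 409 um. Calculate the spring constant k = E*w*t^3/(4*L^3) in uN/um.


Step 1: Convert E to consistent units (1 GPa = 1000 uN/um^2).
E = 170 GPa = 170000 uN/um^2
Step 2: Compute t^3 = 1^3 = 1
Step 3: Compute L^3 = 409^3 = 68417929
Step 4: k = 170000 * 30 * 1 / (4 * 68417929)
k = 0.0186 uN/um


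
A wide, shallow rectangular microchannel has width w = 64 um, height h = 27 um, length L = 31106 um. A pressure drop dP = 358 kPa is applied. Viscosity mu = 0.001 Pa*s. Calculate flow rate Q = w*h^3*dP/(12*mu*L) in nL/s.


Step 1: Convert all dimensions to SI (meters).
w = 64e-6 m, h = 27e-6 m, L = 31106e-6 m, dP = 358e3 Pa
Step 2: Q = w * h^3 * dP / (12 * mu * L)
Q = 64e-6 * (27e-6)^3 * 358e3 / (12 * 0.001 * 31106e-6) = 1.20817231e-09 m^3/s
Step 3: Convert Q from m^3/s to nL/s (1 m^3 = 1e12 nL, so multiply by 1e12).
Q = 1208.172 nL/s


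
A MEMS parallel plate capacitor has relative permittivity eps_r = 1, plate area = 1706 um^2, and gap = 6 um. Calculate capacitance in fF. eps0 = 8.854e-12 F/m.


Step 1: Convert area to m^2: A = 1706e-12 m^2
Step 2: Convert gap to m: d = 6e-6 m
Step 3: C = eps0 * eps_r * A / d
C = 8.854e-12 * 1 * 1706e-12 / 6e-6
Step 4: Convert to fF (multiply by 1e15).
C = 2.52 fF


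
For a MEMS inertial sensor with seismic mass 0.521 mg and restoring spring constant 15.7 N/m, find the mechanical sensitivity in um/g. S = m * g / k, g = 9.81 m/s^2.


Step 1: Convert mass: m = 0.521 mg = 5.21e-07 kg
Step 2: S = m * g / k = 5.21e-07 * 9.81 / 15.7
Step 3: S = 3.26e-07 m/g
Step 4: Convert to um/g: S = 0.326 um/g


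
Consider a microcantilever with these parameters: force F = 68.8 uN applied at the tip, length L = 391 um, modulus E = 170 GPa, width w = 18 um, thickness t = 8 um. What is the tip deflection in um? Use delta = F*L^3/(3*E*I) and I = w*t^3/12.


Step 1: Calculate the second moment of area.
I = w * t^3 / 12 = 18 * 8^3 / 12 = 768.0 um^4
Step 2: Convert E to consistent units (1 GPa = 1000 uN/um^2).
E = 170 GPa = 170000 uN/um^2
Step 3: Calculate tip deflection.
delta = F * L^3 / (3 * E * I)
delta = 68.8 * 391^3 / (3 * 170000 * 768.0)
delta = 10.5 um


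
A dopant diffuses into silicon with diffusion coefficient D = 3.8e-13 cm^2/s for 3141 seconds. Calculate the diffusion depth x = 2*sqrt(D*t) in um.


Step 1: Compute D*t = 3.8e-13 * 3141 = 1.19358e-09 cm^2
Step 2: sqrt(D*t) = 3.4548e-05 cm
Step 3: x = 2 * 3.4548e-05 cm = 6.9096e-05 cm
Step 4: Convert to um (1 cm = 1e4 um): x = 0.691 um


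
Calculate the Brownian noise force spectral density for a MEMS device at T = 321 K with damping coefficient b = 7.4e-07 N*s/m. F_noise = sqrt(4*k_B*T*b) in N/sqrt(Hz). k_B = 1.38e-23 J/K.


Step 1: Compute 4 * k_B * T * b
= 4 * 1.38e-23 * 321 * 7.4e-07
= 1.3112e-26 N^2/Hz
Step 2: F_noise = sqrt(1.3112e-26)
F_noise = 1.15e-13 N/sqrt(Hz)


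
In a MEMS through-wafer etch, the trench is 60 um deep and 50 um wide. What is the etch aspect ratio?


Step 1: AR = depth / width
Step 2: AR = 60 / 50
AR = 1.2


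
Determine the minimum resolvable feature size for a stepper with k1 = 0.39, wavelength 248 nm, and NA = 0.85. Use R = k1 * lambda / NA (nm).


Step 1: Identify values: k1 = 0.39, lambda = 248 nm, NA = 0.85
Step 2: R = k1 * lambda / NA
R = 0.39 * 248 / 0.85
R = 113.8 nm


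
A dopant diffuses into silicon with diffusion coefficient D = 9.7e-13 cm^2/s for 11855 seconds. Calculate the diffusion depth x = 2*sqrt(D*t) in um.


Step 1: Compute D*t = 9.7e-13 * 11855 = 1.149935e-08 cm^2
Step 2: sqrt(D*t) = 1.07235e-04 cm
Step 3: x = 2 * 1.07235e-04 cm = 2.1447e-04 cm
Step 4: Convert to um (1 cm = 1e4 um): x = 2.145 um


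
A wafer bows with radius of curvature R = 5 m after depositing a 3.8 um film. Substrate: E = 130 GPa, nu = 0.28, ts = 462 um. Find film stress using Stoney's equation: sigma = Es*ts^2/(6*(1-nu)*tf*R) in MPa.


Step 1: Compute numerator: Es * ts^2 = 130 * 462^2 = 27747720 (GPa*um^2)
Step 2: Compute denominator (R in um): 6*(1-nu)*tf*R = 6*0.72*3.8*5e6 = 82080000.0 (um^2)
Step 3: sigma (GPa) = 27747720 / 82080000.0 = 3.38057e-01 GPa
Step 4: Convert to MPa (x1000): sigma = 338.1 MPa


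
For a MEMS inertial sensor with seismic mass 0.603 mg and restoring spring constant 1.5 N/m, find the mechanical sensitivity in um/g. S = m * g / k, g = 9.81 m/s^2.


Step 1: Convert mass: m = 0.603 mg = 6.03e-07 kg
Step 2: S = m * g / k = 6.03e-07 * 9.81 / 1.5
Step 3: S = 3.94e-06 m/g
Step 4: Convert to um/g: S = 3.944 um/g


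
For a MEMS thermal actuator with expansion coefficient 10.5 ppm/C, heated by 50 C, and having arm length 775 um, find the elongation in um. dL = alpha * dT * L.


Step 1: Convert CTE: alpha = 10.5 ppm/C = 10.5e-6 /C
Step 2: dL = 10.5e-6 * 50 * 775
dL = 0.4069 um


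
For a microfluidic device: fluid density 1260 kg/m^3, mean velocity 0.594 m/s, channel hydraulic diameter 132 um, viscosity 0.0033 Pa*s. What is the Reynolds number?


Step 1: Convert Dh to meters: Dh = 132e-6 m
Step 2: Re = rho * v * Dh / mu
Re = 1260 * 0.594 * 132e-6 / 0.0033
Re = 29.938


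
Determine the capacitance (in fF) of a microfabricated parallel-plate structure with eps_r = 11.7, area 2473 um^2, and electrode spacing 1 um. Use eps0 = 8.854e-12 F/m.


Step 1: Convert area to m^2: A = 2473e-12 m^2
Step 2: Convert gap to m: d = 1e-6 m
Step 3: C = eps0 * eps_r * A / d
C = 8.854e-12 * 11.7 * 2473e-12 / 1e-6
Step 4: Convert to fF (multiply by 1e15).
C = 256.18 fF


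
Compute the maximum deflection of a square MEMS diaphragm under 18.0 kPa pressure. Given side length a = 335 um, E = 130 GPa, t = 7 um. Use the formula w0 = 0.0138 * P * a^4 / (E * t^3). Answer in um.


Step 1: Convert pressure to compatible units (E is in GPa, so P in GPa).
P = 18.0 kPa = 18.0e-6 GPa
Step 2: Compute numerator: 0.0138 * P * a^4.
a^4 = 335^4 = 12594450625
numerator = 0.0138 * 18.0e-6 * 12594450625 = 3.1285e+03
Step 3: Compute denominator: E * t^3 = 130 * 7^3 = 44590
Step 4: w0 = numerator / denominator = 3.1285e+03 / 44590 = 0.0702 um


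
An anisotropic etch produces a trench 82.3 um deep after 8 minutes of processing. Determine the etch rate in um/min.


Step 1: Etch rate = depth / time
Step 2: rate = 82.3 / 8
rate = 10.288 um/min


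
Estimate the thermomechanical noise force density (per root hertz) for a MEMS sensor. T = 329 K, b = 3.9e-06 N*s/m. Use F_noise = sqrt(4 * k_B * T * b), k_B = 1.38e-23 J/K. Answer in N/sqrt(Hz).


Step 1: Compute 4 * k_B * T * b
= 4 * 1.38e-23 * 329 * 3.9e-06
= 7.0827e-26 N^2/Hz
Step 2: F_noise = sqrt(7.0827e-26)
F_noise = 2.66e-13 N/sqrt(Hz)


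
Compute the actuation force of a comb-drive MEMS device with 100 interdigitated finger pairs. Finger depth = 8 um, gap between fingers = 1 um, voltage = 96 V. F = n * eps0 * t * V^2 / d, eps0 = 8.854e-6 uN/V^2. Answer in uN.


Step 1: Parameters: n=100, eps0=8.854e-6 uN/V^2, t=8 um, V=96 V, d=1 um
Step 2: V^2 = 9216
Step 3: F = 100 * 8.854e-6 * 8 * 9216 / 1
F = 65.279 uN


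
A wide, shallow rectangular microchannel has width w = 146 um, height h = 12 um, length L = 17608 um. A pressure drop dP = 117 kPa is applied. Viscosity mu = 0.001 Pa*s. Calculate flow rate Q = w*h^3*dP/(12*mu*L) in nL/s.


Step 1: Convert all dimensions to SI (meters).
w = 146e-6 m, h = 12e-6 m, L = 17608e-6 m, dP = 117e3 Pa
Step 2: Q = w * h^3 * dP / (12 * mu * L)
Q = 146e-6 * (12e-6)^3 * 117e3 / (12 * 0.001 * 17608e-6) = 1.3969832e-10 m^3/s
Step 3: Convert Q from m^3/s to nL/s (1 m^3 = 1e12 nL, so multiply by 1e12).
Q = 139.698 nL/s


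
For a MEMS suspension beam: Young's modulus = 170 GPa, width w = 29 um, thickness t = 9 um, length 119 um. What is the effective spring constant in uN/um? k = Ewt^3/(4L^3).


Step 1: Convert E to consistent units (1 GPa = 1000 uN/um^2).
E = 170 GPa = 170000 uN/um^2
Step 2: Compute t^3 = 9^3 = 729
Step 3: Compute L^3 = 119^3 = 1685159
Step 4: k = 170000 * 29 * 729 / (4 * 1685159)
k = 533.1797 uN/um


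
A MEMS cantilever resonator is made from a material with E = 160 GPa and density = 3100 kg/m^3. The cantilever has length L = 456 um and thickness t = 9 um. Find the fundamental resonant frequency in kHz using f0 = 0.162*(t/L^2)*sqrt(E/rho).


Step 1: Convert units to SI.
t_SI = 9e-6 m, L_SI = 456e-6 m
Step 2: Calculate sqrt(E/rho).
sqrt(160e9 / 3100) = 7184.21 m/s
Step 3: Compute f0.
f0 = 0.162 * 9e-6 / (456e-6)^2 * 7184.21 = 50374.0 Hz = 50.37 kHz


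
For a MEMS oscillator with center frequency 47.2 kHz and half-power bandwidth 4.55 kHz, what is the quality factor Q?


Step 1: Q = f0 / bandwidth
Step 2: Q = 47.2 / 4.55
Q = 10.4


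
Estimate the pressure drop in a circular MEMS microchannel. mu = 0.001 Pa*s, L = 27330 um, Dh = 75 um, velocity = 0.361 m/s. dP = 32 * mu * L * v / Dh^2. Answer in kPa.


Step 1: Convert to SI: L = 27330e-6 m, Dh = 75e-6 m
Step 2: dP = 32 * 0.001 * 27330e-6 * 0.361 / (75e-6)^2
Step 3: dP = 56127.32 Pa
Step 4: Convert to kPa: dP = 56.13 kPa


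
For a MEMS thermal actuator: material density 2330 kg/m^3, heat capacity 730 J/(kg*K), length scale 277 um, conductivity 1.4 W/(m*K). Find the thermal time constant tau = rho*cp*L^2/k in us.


Step 1: Convert L to m: L = 277e-6 m
Step 2: L^2 = (277e-6)^2 = 7.6729e-08 m^2
Step 3: tau = 2330 * 730 * 7.6729e-08 / 1.4 = 9.322025436e-02 s
Step 4: Convert to microseconds (multiply by 1e6).
tau = 93220.254 us


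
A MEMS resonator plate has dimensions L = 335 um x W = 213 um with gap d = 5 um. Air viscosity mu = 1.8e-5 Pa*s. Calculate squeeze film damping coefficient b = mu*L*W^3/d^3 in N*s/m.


Step 1: Convert to SI.
L = 335e-6 m, W = 213e-6 m, d = 5e-6 m
Step 2: W^3 = (213e-6)^3 = 9.66e-12 m^3
Step 3: d^3 = (5e-6)^3 = 1.25e-16 m^3
Step 4: b = 1.8e-5 * 335e-6 * 9.66e-12 / 1.25e-16
b = 4.66e-04 N*s/m


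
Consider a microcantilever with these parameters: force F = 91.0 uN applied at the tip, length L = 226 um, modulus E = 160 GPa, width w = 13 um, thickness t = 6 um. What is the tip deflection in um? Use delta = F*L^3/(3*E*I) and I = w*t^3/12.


Step 1: Calculate the second moment of area.
I = w * t^3 / 12 = 13 * 6^3 / 12 = 234.0 um^4
Step 2: Convert E to consistent units (1 GPa = 1000 uN/um^2).
E = 160 GPa = 160000 uN/um^2
Step 3: Calculate tip deflection.
delta = F * L^3 / (3 * E * I)
delta = 91.0 * 226^3 / (3 * 160000 * 234.0)
delta = 9.3521 um


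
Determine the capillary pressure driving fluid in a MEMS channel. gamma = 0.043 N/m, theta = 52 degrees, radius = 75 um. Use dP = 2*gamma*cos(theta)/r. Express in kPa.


Step 1: cos(52 deg) = 0.6157
Step 2: Convert r to m: r = 75e-6 m
Step 3: dP = 2 * 0.043 * 0.6157 / 75e-6 = 706.0 Pa
Step 4: Convert Pa to kPa (divide by 1000).
dP = 0.71 kPa


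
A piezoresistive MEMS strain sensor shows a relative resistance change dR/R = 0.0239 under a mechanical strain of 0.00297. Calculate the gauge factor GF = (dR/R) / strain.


Step 1: Identify values.
dR/R = 0.0239, strain = 0.00297
Step 2: GF = (dR/R) / strain = 0.0239 / 0.00297
GF = 8.0


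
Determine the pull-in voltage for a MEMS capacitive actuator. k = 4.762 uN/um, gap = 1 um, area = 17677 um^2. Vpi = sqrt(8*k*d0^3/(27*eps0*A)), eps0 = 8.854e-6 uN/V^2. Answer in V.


Step 1: Compute numerator: 8 * k * d0^3 = 8 * 4.762 * 1^3 = 38.096
Step 2: Compute denominator: 27 * eps0 * A = 27 * 8.854e-6 * 17677 = 4.225828
Step 3: Vpi = sqrt(38.096 / 4.225828)
Vpi = 3.0 V


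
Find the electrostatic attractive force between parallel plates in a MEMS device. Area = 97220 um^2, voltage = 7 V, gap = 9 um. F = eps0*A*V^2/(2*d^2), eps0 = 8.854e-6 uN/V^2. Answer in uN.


Step 1: Identify parameters.
eps0 = 8.854e-6 uN/V^2, A = 97220 um^2, V = 7 V, d = 9 um
Step 2: Compute V^2 = 7^2 = 49
Step 3: Compute d^2 = 9^2 = 81
Step 4: F = 0.5 * 8.854e-6 * 97220 * 49 / 81
F = 0.26 uN


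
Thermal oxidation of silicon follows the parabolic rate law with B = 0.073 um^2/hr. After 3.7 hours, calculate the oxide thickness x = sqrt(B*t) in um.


Step 1: Compute B*t = 0.073 * 3.7 = 0.2701
Step 2: x = sqrt(0.2701)
x = 0.52 um


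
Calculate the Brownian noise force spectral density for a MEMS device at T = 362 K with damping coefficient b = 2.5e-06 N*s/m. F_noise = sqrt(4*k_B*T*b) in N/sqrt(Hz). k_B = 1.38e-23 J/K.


Step 1: Compute 4 * k_B * T * b
= 4 * 1.38e-23 * 362 * 2.5e-06
= 4.9956e-26 N^2/Hz
Step 2: F_noise = sqrt(4.9956e-26)
F_noise = 2.24e-13 N/sqrt(Hz)


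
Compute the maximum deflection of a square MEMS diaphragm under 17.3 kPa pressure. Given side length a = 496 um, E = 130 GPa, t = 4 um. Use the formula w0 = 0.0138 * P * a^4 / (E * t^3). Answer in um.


Step 1: Convert pressure to compatible units (E is in GPa, so P in GPa).
P = 17.3 kPa = 17.3e-6 GPa
Step 2: Compute numerator: 0.0138 * P * a^4.
a^4 = 496^4 = 60523872256
numerator = 0.0138 * 17.3e-6 * 60523872256 = 1.444947e+04
Step 3: Compute denominator: E * t^3 = 130 * 4^3 = 8320
Step 4: w0 = numerator / denominator = 1.444947e+04 / 8320 = 1.7367 um


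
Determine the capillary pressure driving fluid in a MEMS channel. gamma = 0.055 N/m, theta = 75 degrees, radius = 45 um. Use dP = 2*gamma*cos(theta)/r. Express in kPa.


Step 1: cos(75 deg) = 0.2588
Step 2: Convert r to m: r = 45e-6 m
Step 3: dP = 2 * 0.055 * 0.2588 / 45e-6 = 632.6 Pa
Step 4: Convert Pa to kPa (divide by 1000).
dP = 0.63 kPa


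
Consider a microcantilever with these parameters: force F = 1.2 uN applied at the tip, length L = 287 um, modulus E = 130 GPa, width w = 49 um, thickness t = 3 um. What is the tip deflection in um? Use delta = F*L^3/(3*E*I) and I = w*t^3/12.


Step 1: Calculate the second moment of area.
I = w * t^3 / 12 = 49 * 3^3 / 12 = 110.25 um^4
Step 2: Convert E to consistent units (1 GPa = 1000 uN/um^2).
E = 130 GPa = 130000 uN/um^2
Step 3: Calculate tip deflection.
delta = F * L^3 / (3 * E * I)
delta = 1.2 * 287^3 / (3 * 130000 * 110.25)
delta = 0.6598 um


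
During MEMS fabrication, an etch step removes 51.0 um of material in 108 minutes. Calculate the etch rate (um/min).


Step 1: Etch rate = depth / time
Step 2: rate = 51.0 / 108
rate = 0.472 um/min


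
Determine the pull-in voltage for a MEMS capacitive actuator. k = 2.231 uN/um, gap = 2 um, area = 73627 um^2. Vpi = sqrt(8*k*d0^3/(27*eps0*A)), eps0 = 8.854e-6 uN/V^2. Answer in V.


Step 1: Compute numerator: 8 * k * d0^3 = 8 * 2.231 * 2^3 = 142.784
Step 2: Compute denominator: 27 * eps0 * A = 27 * 8.854e-6 * 73627 = 17.601123
Step 3: Vpi = sqrt(142.784 / 17.601123)
Vpi = 2.85 V


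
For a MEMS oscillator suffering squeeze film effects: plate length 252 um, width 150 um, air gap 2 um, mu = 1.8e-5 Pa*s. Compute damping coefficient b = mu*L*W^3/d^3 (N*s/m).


Step 1: Convert to SI.
L = 252e-6 m, W = 150e-6 m, d = 2e-6 m
Step 2: W^3 = (150e-6)^3 = 3.37e-12 m^3
Step 3: d^3 = (2e-6)^3 = 8.00e-18 m^3
Step 4: b = 1.8e-5 * 252e-6 * 3.37e-12 / 8.00e-18
b = 1.91e-03 N*s/m


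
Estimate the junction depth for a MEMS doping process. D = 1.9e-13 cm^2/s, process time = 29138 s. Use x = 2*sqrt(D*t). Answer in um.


Step 1: Compute D*t = 1.9e-13 * 29138 = 5.53622e-09 cm^2
Step 2: sqrt(D*t) = 7.44058e-05 cm
Step 3: x = 2 * 7.44058e-05 cm = 1.488116e-04 cm
Step 4: Convert to um (1 cm = 1e4 um): x = 1.488 um


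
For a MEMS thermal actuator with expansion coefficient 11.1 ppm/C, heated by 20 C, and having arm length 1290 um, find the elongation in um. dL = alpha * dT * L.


Step 1: Convert CTE: alpha = 11.1 ppm/C = 11.1e-6 /C
Step 2: dL = 11.1e-6 * 20 * 1290
dL = 0.2864 um


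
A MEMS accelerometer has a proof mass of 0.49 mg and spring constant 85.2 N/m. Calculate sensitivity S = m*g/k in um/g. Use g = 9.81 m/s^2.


Step 1: Convert mass: m = 0.49 mg = 4.90e-07 kg
Step 2: S = m * g / k = 4.90e-07 * 9.81 / 85.2
Step 3: S = 5.64e-08 m/g
Step 4: Convert to um/g: S = 0.056 um/g


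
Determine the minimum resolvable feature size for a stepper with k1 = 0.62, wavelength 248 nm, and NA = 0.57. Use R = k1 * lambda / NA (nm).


Step 1: Identify values: k1 = 0.62, lambda = 248 nm, NA = 0.57
Step 2: R = k1 * lambda / NA
R = 0.62 * 248 / 0.57
R = 269.8 nm


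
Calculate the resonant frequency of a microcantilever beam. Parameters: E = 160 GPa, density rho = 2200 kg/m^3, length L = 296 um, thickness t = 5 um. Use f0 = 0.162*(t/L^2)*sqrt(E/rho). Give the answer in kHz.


Step 1: Convert units to SI.
t_SI = 5e-6 m, L_SI = 296e-6 m
Step 2: Calculate sqrt(E/rho).
sqrt(160e9 / 2200) = 8528.03 m/s
Step 3: Compute f0.
f0 = 0.162 * 5e-6 / (296e-6)^2 * 8528.03 = 78840.7 Hz = 78.84 kHz


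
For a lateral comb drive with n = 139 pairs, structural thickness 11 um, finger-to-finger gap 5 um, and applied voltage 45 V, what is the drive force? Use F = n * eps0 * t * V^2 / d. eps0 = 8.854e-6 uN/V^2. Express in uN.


Step 1: Parameters: n=139, eps0=8.854e-6 uN/V^2, t=11 um, V=45 V, d=5 um
Step 2: V^2 = 2025
Step 3: F = 139 * 8.854e-6 * 11 * 2025 / 5
F = 5.483 uN


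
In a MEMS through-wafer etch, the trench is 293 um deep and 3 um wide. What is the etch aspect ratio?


Step 1: AR = depth / width
Step 2: AR = 293 / 3
AR = 97.7


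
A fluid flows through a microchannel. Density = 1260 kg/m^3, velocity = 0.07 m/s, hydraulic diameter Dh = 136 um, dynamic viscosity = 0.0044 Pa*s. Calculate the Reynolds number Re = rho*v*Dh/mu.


Step 1: Convert Dh to meters: Dh = 136e-6 m
Step 2: Re = rho * v * Dh / mu
Re = 1260 * 0.07 * 136e-6 / 0.0044
Re = 2.726


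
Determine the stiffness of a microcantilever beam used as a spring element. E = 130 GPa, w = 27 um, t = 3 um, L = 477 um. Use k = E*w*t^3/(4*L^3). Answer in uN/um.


Step 1: Convert E to consistent units (1 GPa = 1000 uN/um^2).
E = 130 GPa = 130000 uN/um^2
Step 2: Compute t^3 = 3^3 = 27
Step 3: Compute L^3 = 477^3 = 108531333
Step 4: k = 130000 * 27 * 27 / (4 * 108531333)
k = 0.2183 uN/um


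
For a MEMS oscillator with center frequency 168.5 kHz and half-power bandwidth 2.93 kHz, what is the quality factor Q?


Step 1: Q = f0 / bandwidth
Step 2: Q = 168.5 / 2.93
Q = 57.5


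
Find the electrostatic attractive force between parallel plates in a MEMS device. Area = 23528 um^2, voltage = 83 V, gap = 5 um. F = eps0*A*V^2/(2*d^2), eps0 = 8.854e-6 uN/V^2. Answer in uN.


Step 1: Identify parameters.
eps0 = 8.854e-6 uN/V^2, A = 23528 um^2, V = 83 V, d = 5 um
Step 2: Compute V^2 = 83^2 = 6889
Step 3: Compute d^2 = 5^2 = 25
Step 4: F = 0.5 * 8.854e-6 * 23528 * 6889 / 25
F = 28.702 uN


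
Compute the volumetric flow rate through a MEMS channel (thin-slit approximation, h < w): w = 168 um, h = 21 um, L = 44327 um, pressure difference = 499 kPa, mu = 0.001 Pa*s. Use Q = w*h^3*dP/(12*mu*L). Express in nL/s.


Step 1: Convert all dimensions to SI (meters).
w = 168e-6 m, h = 21e-6 m, L = 44327e-6 m, dP = 499e3 Pa
Step 2: Q = w * h^3 * dP / (12 * mu * L)
Q = 168e-6 * (21e-6)^3 * 499e3 / (12 * 0.001 * 44327e-6) = 1.45954714e-09 m^3/s
Step 3: Convert Q from m^3/s to nL/s (1 m^3 = 1e12 nL, so multiply by 1e12).
Q = 1459.547 nL/s


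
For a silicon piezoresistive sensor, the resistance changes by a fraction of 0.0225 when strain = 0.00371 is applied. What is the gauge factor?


Step 1: Identify values.
dR/R = 0.0225, strain = 0.00371
Step 2: GF = (dR/R) / strain = 0.0225 / 0.00371
GF = 6.1


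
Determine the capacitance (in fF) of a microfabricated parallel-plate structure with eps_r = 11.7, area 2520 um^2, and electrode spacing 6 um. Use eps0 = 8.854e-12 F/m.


Step 1: Convert area to m^2: A = 2520e-12 m^2
Step 2: Convert gap to m: d = 6e-6 m
Step 3: C = eps0 * eps_r * A / d
C = 8.854e-12 * 11.7 * 2520e-12 / 6e-6
Step 4: Convert to fF (multiply by 1e15).
C = 43.51 fF


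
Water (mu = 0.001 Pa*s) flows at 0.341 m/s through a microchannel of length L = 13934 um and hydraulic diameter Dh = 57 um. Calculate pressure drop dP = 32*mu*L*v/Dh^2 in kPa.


Step 1: Convert to SI: L = 13934e-6 m, Dh = 57e-6 m
Step 2: dP = 32 * 0.001 * 13934e-6 * 0.341 / (57e-6)^2
Step 3: dP = 46798.34 Pa
Step 4: Convert to kPa: dP = 46.8 kPa


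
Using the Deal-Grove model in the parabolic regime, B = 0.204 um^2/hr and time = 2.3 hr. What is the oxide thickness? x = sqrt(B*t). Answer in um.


Step 1: Compute B*t = 0.204 * 2.3 = 0.4692
Step 2: x = sqrt(0.4692)
x = 0.685 um


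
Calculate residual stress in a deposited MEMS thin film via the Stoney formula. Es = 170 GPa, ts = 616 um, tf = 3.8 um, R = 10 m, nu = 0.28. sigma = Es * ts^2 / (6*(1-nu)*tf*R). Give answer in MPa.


Step 1: Compute numerator: Es * ts^2 = 170 * 616^2 = 64507520 (GPa*um^2)
Step 2: Compute denominator (R in um): 6*(1-nu)*tf*R = 6*0.72*3.8*10e6 = 164160000.0 (um^2)
Step 3: sigma (GPa) = 64507520 / 164160000.0 = 3.92955e-01 GPa
Step 4: Convert to MPa (x1000): sigma = 393.0 MPa


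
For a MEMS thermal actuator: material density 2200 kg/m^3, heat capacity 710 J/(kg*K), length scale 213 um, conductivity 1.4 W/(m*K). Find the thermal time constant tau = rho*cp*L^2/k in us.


Step 1: Convert L to m: L = 213e-6 m
Step 2: L^2 = (213e-6)^2 = 4.5369e-08 m^2
Step 3: tau = 2200 * 710 * 4.5369e-08 / 1.4 = 5.061884143e-02 s
Step 4: Convert to microseconds (multiply by 1e6).
tau = 50618.841 us


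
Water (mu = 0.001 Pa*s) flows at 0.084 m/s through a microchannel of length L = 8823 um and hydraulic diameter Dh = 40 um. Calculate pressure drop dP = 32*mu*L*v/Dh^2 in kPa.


Step 1: Convert to SI: L = 8823e-6 m, Dh = 40e-6 m
Step 2: dP = 32 * 0.001 * 8823e-6 * 0.084 / (40e-6)^2
Step 3: dP = 14822.64 Pa
Step 4: Convert to kPa: dP = 14.82 kPa


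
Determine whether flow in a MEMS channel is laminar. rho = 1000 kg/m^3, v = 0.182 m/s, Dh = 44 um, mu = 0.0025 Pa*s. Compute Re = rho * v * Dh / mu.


Step 1: Convert Dh to meters: Dh = 44e-6 m
Step 2: Re = rho * v * Dh / mu
Re = 1000 * 0.182 * 44e-6 / 0.0025
Re = 3.203
Since Re = 3.203 is below ~2300, the flow is laminar.


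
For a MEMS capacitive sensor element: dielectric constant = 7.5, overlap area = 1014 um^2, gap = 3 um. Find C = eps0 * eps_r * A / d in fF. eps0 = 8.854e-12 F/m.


Step 1: Convert area to m^2: A = 1014e-12 m^2
Step 2: Convert gap to m: d = 3e-6 m
Step 3: C = eps0 * eps_r * A / d
C = 8.854e-12 * 7.5 * 1014e-12 / 3e-6
Step 4: Convert to fF (multiply by 1e15).
C = 22.44 fF


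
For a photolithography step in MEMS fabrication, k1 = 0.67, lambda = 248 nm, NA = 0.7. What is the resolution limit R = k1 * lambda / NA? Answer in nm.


Step 1: Identify values: k1 = 0.67, lambda = 248 nm, NA = 0.7
Step 2: R = k1 * lambda / NA
R = 0.67 * 248 / 0.7
R = 237.4 nm


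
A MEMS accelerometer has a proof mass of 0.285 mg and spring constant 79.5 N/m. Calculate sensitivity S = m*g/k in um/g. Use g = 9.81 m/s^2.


Step 1: Convert mass: m = 0.285 mg = 2.85e-07 kg
Step 2: S = m * g / k = 2.85e-07 * 9.81 / 79.5
Step 3: S = 3.52e-08 m/g
Step 4: Convert to um/g: S = 0.035 um/g


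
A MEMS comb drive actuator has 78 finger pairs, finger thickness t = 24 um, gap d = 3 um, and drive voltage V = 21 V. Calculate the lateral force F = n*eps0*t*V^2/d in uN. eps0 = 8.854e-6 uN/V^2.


Step 1: Parameters: n=78, eps0=8.854e-6 uN/V^2, t=24 um, V=21 V, d=3 um
Step 2: V^2 = 441
Step 3: F = 78 * 8.854e-6 * 24 * 441 / 3
F = 2.436 uN


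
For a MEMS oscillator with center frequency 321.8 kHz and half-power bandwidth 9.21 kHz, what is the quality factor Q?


Step 1: Q = f0 / bandwidth
Step 2: Q = 321.8 / 9.21
Q = 34.9


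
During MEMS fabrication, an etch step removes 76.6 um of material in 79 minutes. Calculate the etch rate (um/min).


Step 1: Etch rate = depth / time
Step 2: rate = 76.6 / 79
rate = 0.97 um/min


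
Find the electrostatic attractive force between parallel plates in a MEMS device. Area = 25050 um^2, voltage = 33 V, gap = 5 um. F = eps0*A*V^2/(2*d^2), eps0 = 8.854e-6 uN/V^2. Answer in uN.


Step 1: Identify parameters.
eps0 = 8.854e-6 uN/V^2, A = 25050 um^2, V = 33 V, d = 5 um
Step 2: Compute V^2 = 33^2 = 1089
Step 3: Compute d^2 = 5^2 = 25
Step 4: F = 0.5 * 8.854e-6 * 25050 * 1089 / 25
F = 4.831 uN


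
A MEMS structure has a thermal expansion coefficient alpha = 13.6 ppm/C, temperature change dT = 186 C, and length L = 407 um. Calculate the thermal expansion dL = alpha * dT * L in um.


Step 1: Convert CTE: alpha = 13.6 ppm/C = 13.6e-6 /C
Step 2: dL = 13.6e-6 * 186 * 407
dL = 1.0295 um


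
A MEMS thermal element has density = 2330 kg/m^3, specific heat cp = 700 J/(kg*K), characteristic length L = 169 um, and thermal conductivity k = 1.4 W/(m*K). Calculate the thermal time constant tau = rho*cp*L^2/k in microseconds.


Step 1: Convert L to m: L = 169e-6 m
Step 2: L^2 = (169e-6)^2 = 2.8561e-08 m^2
Step 3: tau = 2330 * 700 * 2.8561e-08 / 1.4 = 3.3273565e-02 s
Step 4: Convert to microseconds (multiply by 1e6).
tau = 33273.565 us


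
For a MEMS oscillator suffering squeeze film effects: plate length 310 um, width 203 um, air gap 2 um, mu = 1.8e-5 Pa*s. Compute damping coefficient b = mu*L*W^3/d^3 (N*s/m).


Step 1: Convert to SI.
L = 310e-6 m, W = 203e-6 m, d = 2e-6 m
Step 2: W^3 = (203e-6)^3 = 8.37e-12 m^3
Step 3: d^3 = (2e-6)^3 = 8.00e-18 m^3
Step 4: b = 1.8e-5 * 310e-6 * 8.37e-12 / 8.00e-18
b = 5.83e-03 N*s/m


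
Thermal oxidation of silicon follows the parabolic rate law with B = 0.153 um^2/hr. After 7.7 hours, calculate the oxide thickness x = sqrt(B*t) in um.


Step 1: Compute B*t = 0.153 * 7.7 = 1.1781
Step 2: x = sqrt(1.1781)
x = 1.085 um


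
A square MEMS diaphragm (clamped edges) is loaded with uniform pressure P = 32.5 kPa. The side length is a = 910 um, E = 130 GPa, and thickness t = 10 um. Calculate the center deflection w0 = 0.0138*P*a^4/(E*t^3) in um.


Step 1: Convert pressure to compatible units (E is in GPa, so P in GPa).
P = 32.5 kPa = 32.5e-6 GPa
Step 2: Compute numerator: 0.0138 * P * a^4.
a^4 = 910^4 = 685749610000
numerator = 0.0138 * 32.5e-6 * 685749610000 = 3.075587e+05
Step 3: Compute denominator: E * t^3 = 130 * 10^3 = 130000
Step 4: w0 = numerator / denominator = 3.075587e+05 / 130000 = 2.3658 um


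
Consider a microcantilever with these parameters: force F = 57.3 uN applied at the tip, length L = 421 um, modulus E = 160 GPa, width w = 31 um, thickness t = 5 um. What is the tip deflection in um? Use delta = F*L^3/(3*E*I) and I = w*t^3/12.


Step 1: Calculate the second moment of area.
I = w * t^3 / 12 = 31 * 5^3 / 12 = 322.9167 um^4
Step 2: Convert E to consistent units (1 GPa = 1000 uN/um^2).
E = 160 GPa = 160000 uN/um^2
Step 3: Calculate tip deflection.
delta = F * L^3 / (3 * E * I)
delta = 57.3 * 421^3 / (3 * 160000 * 322.9167)
delta = 27.5848 um


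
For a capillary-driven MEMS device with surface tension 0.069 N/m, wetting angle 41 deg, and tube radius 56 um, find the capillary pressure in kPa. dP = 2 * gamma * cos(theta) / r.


Step 1: cos(41 deg) = 0.7547
Step 2: Convert r to m: r = 56e-6 m
Step 3: dP = 2 * 0.069 * 0.7547 / 56e-6 = 1859.8 Pa
Step 4: Convert Pa to kPa (divide by 1000).
dP = 1.86 kPa


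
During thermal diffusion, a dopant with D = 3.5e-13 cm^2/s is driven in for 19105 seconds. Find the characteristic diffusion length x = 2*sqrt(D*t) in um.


Step 1: Compute D*t = 3.5e-13 * 19105 = 6.68675e-09 cm^2
Step 2: sqrt(D*t) = 8.17726e-05 cm
Step 3: x = 2 * 8.17726e-05 cm = 1.635452e-04 cm
Step 4: Convert to um (1 cm = 1e4 um): x = 1.635 um


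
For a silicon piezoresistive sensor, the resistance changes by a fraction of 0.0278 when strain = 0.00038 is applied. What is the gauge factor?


Step 1: Identify values.
dR/R = 0.0278, strain = 0.00038
Step 2: GF = (dR/R) / strain = 0.0278 / 0.00038
GF = 73.2


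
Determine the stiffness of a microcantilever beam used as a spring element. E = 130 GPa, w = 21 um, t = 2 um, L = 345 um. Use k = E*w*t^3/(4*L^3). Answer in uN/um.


Step 1: Convert E to consistent units (1 GPa = 1000 uN/um^2).
E = 130 GPa = 130000 uN/um^2
Step 2: Compute t^3 = 2^3 = 8
Step 3: Compute L^3 = 345^3 = 41063625
Step 4: k = 130000 * 21 * 8 / (4 * 41063625)
k = 0.133 uN/um


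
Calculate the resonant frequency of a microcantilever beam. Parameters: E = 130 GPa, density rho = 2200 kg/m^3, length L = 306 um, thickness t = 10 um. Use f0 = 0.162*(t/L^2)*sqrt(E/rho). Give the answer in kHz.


Step 1: Convert units to SI.
t_SI = 10e-6 m, L_SI = 306e-6 m
Step 2: Calculate sqrt(E/rho).
sqrt(130e9 / 2200) = 7687.06 m/s
Step 3: Compute f0.
f0 = 0.162 * 10e-6 / (306e-6)^2 * 7687.06 = 132994.1 Hz = 132.99 kHz


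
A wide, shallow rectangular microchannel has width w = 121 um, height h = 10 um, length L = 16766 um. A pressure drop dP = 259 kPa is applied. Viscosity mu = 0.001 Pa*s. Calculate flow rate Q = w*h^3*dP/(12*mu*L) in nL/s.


Step 1: Convert all dimensions to SI (meters).
w = 121e-6 m, h = 10e-6 m, L = 16766e-6 m, dP = 259e3 Pa
Step 2: Q = w * h^3 * dP / (12 * mu * L)
Q = 121e-6 * (10e-6)^3 * 259e3 / (12 * 0.001 * 16766e-6) = 1.5576663e-10 m^3/s
Step 3: Convert Q from m^3/s to nL/s (1 m^3 = 1e12 nL, so multiply by 1e12).
Q = 155.767 nL/s


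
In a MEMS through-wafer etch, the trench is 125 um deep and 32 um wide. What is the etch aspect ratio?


Step 1: AR = depth / width
Step 2: AR = 125 / 32
AR = 3.9


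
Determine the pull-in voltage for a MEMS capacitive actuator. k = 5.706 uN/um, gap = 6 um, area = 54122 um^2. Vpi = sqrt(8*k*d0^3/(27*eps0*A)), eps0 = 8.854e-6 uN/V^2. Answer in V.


Step 1: Compute numerator: 8 * k * d0^3 = 8 * 5.706 * 6^3 = 9859.968
Step 2: Compute denominator: 27 * eps0 * A = 27 * 8.854e-6 * 54122 = 12.938297
Step 3: Vpi = sqrt(9859.968 / 12.938297)
Vpi = 27.61 V


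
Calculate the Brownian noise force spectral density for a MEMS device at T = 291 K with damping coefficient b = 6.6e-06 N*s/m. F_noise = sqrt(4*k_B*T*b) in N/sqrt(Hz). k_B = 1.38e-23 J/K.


Step 1: Compute 4 * k_B * T * b
= 4 * 1.38e-23 * 291 * 6.6e-06
= 1.0602e-25 N^2/Hz
Step 2: F_noise = sqrt(1.0602e-25)
F_noise = 3.26e-13 N/sqrt(Hz)


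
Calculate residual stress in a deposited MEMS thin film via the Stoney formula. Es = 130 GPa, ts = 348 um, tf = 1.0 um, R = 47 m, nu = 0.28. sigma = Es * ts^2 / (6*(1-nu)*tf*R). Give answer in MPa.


Step 1: Compute numerator: Es * ts^2 = 130 * 348^2 = 15743520 (GPa*um^2)
Step 2: Compute denominator (R in um): 6*(1-nu)*tf*R = 6*0.72*1.0*47e6 = 203040000.0 (um^2)
Step 3: sigma (GPa) = 15743520 / 203040000.0 = 7.7539e-02 GPa
Step 4: Convert to MPa (x1000): sigma = 77.5 MPa


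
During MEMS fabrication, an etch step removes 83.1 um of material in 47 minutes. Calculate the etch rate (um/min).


Step 1: Etch rate = depth / time
Step 2: rate = 83.1 / 47
rate = 1.768 um/min


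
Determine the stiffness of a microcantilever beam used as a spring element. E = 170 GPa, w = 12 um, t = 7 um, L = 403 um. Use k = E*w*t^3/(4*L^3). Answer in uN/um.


Step 1: Convert E to consistent units (1 GPa = 1000 uN/um^2).
E = 170 GPa = 170000 uN/um^2
Step 2: Compute t^3 = 7^3 = 343
Step 3: Compute L^3 = 403^3 = 65450827
Step 4: k = 170000 * 12 * 343 / (4 * 65450827)
k = 2.6727 uN/um


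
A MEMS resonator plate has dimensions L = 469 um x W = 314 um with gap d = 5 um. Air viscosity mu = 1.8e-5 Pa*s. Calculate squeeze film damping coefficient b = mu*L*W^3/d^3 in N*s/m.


Step 1: Convert to SI.
L = 469e-6 m, W = 314e-6 m, d = 5e-6 m
Step 2: W^3 = (314e-6)^3 = 3.10e-11 m^3
Step 3: d^3 = (5e-6)^3 = 1.25e-16 m^3
Step 4: b = 1.8e-5 * 469e-6 * 3.10e-11 / 1.25e-16
b = 2.09e-03 N*s/m


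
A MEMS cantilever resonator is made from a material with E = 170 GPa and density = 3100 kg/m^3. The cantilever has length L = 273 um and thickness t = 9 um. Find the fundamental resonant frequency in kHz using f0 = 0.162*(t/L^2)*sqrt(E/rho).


Step 1: Convert units to SI.
t_SI = 9e-6 m, L_SI = 273e-6 m
Step 2: Calculate sqrt(E/rho).
sqrt(170e9 / 3100) = 7405.32 m/s
Step 3: Compute f0.
f0 = 0.162 * 9e-6 / (273e-6)^2 * 7405.32 = 144869.2 Hz = 144.87 kHz


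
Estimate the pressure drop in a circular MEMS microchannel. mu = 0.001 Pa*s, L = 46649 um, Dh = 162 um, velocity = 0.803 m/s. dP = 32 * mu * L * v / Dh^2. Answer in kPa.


Step 1: Convert to SI: L = 46649e-6 m, Dh = 162e-6 m
Step 2: dP = 32 * 0.001 * 46649e-6 * 0.803 / (162e-6)^2
Step 3: dP = 45674.92 Pa
Step 4: Convert to kPa: dP = 45.67 kPa


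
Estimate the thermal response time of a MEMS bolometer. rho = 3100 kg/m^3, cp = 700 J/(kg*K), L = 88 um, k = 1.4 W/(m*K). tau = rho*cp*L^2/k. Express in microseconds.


Step 1: Convert L to m: L = 88e-6 m
Step 2: L^2 = (88e-6)^2 = 7.744e-09 m^2
Step 3: tau = 3100 * 700 * 7.744e-09 / 1.4 = 1.20032e-02 s
Step 4: Convert to microseconds (multiply by 1e6).
tau = 12003.2 us


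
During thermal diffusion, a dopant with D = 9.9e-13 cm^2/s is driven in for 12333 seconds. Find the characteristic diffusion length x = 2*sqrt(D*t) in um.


Step 1: Compute D*t = 9.9e-13 * 12333 = 1.220967e-08 cm^2
Step 2: sqrt(D*t) = 1.105e-04 cm
Step 3: x = 2 * 1.105e-04 cm = 2.21e-04 cm
Step 4: Convert to um (1 cm = 1e4 um): x = 2.21 um


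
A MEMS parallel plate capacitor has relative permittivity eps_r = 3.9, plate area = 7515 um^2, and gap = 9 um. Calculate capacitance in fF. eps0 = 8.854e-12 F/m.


Step 1: Convert area to m^2: A = 7515e-12 m^2
Step 2: Convert gap to m: d = 9e-6 m
Step 3: C = eps0 * eps_r * A / d
C = 8.854e-12 * 3.9 * 7515e-12 / 9e-6
Step 4: Convert to fF (multiply by 1e15).
C = 28.83 fF


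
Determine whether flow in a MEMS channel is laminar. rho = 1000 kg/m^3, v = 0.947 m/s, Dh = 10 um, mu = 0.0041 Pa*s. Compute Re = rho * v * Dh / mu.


Step 1: Convert Dh to meters: Dh = 10e-6 m
Step 2: Re = rho * v * Dh / mu
Re = 1000 * 0.947 * 10e-6 / 0.0041
Re = 2.31
Since Re = 2.31 is below ~2300, the flow is laminar.


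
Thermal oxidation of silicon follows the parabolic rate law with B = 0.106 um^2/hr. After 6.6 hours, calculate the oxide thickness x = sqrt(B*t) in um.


Step 1: Compute B*t = 0.106 * 6.6 = 0.6996
Step 2: x = sqrt(0.6996)
x = 0.836 um
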